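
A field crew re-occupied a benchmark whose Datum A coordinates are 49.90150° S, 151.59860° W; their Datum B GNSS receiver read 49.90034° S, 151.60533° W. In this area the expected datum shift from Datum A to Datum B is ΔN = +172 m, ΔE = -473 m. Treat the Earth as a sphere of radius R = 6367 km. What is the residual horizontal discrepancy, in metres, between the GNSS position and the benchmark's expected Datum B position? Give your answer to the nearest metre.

44 m

Observed coordinate differences: Δφ = +0.00116°, Δλ = -0.00673°.
Converting to metres (1° lat = 111125 m, cos φ = 0.644104): observed ΔN = 128.9 m, observed ΔE = -481.7 m.
Subtracting the expected shift leaves a residual of 128.9 − (172) = -43.1 m north and -481.7 − (-473) = -8.7 m east.
Residual distance = √((-43.1)² + (-8.7)²) = 44.0 m.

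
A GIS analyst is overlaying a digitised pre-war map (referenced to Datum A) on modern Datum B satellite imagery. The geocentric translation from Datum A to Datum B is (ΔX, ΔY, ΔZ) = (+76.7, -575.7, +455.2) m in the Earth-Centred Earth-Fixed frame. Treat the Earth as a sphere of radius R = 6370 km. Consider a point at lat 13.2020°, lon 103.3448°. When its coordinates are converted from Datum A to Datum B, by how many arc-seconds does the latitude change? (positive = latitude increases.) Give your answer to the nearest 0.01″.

sin φ = 0.228385, cos φ = 0.973571, sin λ = 0.972999, cos λ = -0.230811.
North component: ΔN = −sin φ cos λ·ΔX − sin φ sin λ·ΔY + cos φ·ΔZ = −(0.228385)(-0.230811)(76.7) − (0.228385)(0.972999)(-575.7) + (0.973571)(455.2) = 575.14 m.
1° of latitude spans πR/180 = 111177 m, so Δφ = 575.14 / 111177 × 3600 = 18.624″.

Δφ = 18.62″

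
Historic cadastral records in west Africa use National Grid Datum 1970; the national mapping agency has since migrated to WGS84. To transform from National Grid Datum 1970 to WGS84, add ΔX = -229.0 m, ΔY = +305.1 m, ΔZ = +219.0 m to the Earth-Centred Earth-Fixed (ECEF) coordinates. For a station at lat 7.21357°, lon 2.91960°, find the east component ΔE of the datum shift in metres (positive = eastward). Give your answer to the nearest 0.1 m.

ΔE = 316.4 m

At φ = 7.21357°, λ = 2.91960°: sin φ = 0.125568, cos φ = 0.992085, sin λ = 0.050935, cos λ = 0.998702.
ΔE = −sin λ·ΔX + cos λ·ΔY = −(0.050935)·(-229.0) + (0.998702)·(305.1) = 316.37 m.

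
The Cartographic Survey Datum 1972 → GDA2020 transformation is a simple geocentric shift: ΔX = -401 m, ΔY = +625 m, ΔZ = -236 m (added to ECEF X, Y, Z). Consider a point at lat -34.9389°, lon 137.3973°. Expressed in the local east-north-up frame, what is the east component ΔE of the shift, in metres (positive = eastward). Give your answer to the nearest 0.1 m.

At φ = -34.9389°, λ = 137.3973°: sin φ = -0.572703, cos φ = 0.819763, sin λ = 0.676911, cos λ = -0.736065.
ΔE = −sin λ·ΔX + cos λ·ΔY = −(0.676911)·(-401) + (-0.736065)·(625) = -188.60 m.

ΔE = -188.6 m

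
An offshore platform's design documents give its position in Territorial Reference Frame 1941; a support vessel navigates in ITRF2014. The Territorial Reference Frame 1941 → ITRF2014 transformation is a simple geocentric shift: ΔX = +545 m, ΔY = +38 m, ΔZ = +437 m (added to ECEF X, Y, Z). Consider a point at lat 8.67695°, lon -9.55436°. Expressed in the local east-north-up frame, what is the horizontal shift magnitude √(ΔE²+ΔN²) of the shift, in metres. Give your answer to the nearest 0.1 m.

374.4 m

The local east axis at (φ, λ) is (−sin λ, cos λ, 0), so ΔE = −sin(-9.55436°)·545 + cos(-9.55436°)·38 = 127.93 m.
The local north axis is (−sin φ cos λ, −sin φ sin λ, cos φ), giving ΔN = -81.080 + 0.952 + 431.998 = 351.87 m.
Horizontal magnitude = √(ΔE² + ΔN²) = √(127.93² + 351.87²) = 374.41 m.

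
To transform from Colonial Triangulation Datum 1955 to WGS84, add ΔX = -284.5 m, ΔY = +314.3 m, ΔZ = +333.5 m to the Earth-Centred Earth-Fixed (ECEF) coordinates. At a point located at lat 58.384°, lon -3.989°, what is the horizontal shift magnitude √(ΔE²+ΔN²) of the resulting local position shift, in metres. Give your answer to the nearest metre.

525 m

The local east axis at (φ, λ) is (−sin λ, cos λ, 0), so ΔE = −sin(-3.989°)·(-284.5) + cos(-3.989°)·314.3 = 293.75 m.
The local north axis is (−sin φ cos λ, −sin φ sin λ, cos φ), giving ΔN = 241.688 + 18.619 + 174.829 = 435.14 m.
Horizontal magnitude = √(ΔE² + ΔN²) = √(293.75² + 435.14²) = 525.01 m.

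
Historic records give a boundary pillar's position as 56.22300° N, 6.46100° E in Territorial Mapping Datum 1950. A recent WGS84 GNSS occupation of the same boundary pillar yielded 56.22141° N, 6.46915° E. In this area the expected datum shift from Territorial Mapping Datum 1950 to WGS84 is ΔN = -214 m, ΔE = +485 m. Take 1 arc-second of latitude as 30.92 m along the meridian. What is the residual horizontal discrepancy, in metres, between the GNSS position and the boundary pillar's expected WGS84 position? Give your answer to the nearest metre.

Observed coordinate differences: Δφ = -0.00159°, Δλ = +0.00815°.
Converting to metres (1° lat = 111312 m, cos φ = 0.555962): observed ΔN = -177.0 m, observed ΔE = 504.4 m.
Subtracting the expected shift leaves a residual of -177.0 − (-214) = 37.0 m north and 504.4 − (485) = 19.4 m east.
Residual distance = √(37.0² + 19.4²) = 41.8 m.

42 m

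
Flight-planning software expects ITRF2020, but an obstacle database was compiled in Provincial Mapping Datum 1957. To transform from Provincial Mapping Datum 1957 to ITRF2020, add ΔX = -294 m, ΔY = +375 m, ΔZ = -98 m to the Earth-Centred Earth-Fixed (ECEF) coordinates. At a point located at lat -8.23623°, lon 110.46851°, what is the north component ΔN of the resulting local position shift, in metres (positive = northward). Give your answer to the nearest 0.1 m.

ΔN = -31.9 m

The local north axis is (−sin φ cos λ, −sin φ sin λ, cos φ), giving ΔN = 14.728 + 50.329 − 96.989 = -31.93 m.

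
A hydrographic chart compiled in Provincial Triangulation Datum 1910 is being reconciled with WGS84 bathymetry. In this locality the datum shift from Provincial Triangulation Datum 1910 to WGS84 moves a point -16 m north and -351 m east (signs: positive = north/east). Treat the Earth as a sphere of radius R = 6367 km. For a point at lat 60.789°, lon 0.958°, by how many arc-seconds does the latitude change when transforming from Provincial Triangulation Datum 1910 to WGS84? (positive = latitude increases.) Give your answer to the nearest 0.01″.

Δφ = -0.52″

On a sphere of radius R, 1 rad of latitude = R, so Δφ = ΔN / R = -16.0 / 6367000 = -2.5130e-06 rad = -0.518″.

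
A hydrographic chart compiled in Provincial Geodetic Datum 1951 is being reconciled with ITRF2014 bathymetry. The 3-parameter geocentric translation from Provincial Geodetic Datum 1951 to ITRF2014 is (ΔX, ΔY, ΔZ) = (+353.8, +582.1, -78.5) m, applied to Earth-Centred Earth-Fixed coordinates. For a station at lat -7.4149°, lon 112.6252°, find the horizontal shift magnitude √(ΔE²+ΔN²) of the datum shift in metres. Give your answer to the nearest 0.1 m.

551.1 m

The local east axis at (φ, λ) is (−sin λ, cos λ, 0), so ΔE = −sin(112.6252°)·353.8 + cos(112.6252°)·582.1 = -550.51 m.
The local north axis is (−sin φ cos λ, −sin φ sin λ, cos φ), giving ΔN = -17.565 + 69.341 − 77.844 = -26.07 m.
Horizontal magnitude = √(ΔE² + ΔN²) = √((-550.51)² + (-26.07)²) = 551.12 m.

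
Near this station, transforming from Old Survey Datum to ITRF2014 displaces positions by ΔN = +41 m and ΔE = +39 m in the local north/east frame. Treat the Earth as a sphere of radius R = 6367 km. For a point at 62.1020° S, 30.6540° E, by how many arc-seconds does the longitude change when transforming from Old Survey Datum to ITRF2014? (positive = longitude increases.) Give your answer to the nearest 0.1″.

Δλ = 2.7″

At latitude -62.1020°, cos φ = 0.467899.
One radian of longitude at latitude φ spans R cos φ, so Δλ = ΔE / (R cos φ) = 39.0 / (6367000 × 0.467899) = 1.3091e-05 rad = 2.700″.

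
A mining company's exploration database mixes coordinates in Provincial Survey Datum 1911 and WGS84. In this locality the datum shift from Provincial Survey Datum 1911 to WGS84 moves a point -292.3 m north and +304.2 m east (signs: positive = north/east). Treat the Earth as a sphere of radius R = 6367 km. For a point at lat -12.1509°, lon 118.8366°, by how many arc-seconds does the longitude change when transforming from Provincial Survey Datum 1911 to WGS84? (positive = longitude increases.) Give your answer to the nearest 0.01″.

At latitude -12.1509°, cos φ = 0.977597.
One radian of longitude at latitude φ spans R cos φ, so Δλ = ΔE / (R cos φ) = 304.2 / (6367000 × 0.977597) = 4.8873e-05 rad = 10.081″.

Δλ = 10.08″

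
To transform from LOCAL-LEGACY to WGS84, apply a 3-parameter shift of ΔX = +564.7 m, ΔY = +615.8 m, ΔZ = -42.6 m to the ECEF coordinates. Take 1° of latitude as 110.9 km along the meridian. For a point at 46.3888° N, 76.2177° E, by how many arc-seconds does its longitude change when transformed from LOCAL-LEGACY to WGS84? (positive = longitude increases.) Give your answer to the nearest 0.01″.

sin φ = 0.724037, cos φ = 0.689761, sin λ = 0.971208, cos λ = 0.238233.
East component: ΔE = −sin λ·ΔX + cos λ·ΔY = −(0.971208)(564.7) + (0.238233)(615.8) = -401.74 m.
1° of latitude spans 110900 m; at latitude φ, 1° of longitude spans that × cos φ = 76494.5 m, so Δλ = -401.74 / 76494.5 × 3600 = -18.907″.

Δλ = -18.91″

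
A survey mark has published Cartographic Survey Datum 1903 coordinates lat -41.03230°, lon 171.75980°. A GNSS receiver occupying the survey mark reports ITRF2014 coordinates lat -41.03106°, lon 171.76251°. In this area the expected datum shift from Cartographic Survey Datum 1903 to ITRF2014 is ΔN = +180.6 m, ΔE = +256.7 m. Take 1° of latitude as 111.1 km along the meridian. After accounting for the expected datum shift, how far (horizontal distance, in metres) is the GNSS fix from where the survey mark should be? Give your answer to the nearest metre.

52 m

Observed coordinate differences: Δφ = +0.00124°, Δλ = +0.00271°.
Converting to metres (1° lat = 111100 m, cos φ = 0.754340): observed ΔN = 137.8 m, observed ΔE = 227.1 m.
Subtracting the expected shift leaves a residual of 137.8 − (180.6) = -42.8 m north and 227.1 − (256.7) = -29.6 m east.
Residual distance = √((-42.8)² + (-29.6)²) = 52.1 m.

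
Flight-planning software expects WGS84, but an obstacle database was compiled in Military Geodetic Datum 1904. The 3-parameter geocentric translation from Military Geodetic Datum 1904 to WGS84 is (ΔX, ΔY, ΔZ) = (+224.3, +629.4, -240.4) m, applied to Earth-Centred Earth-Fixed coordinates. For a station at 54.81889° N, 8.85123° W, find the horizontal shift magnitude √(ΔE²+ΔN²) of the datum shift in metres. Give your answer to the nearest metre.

699 m

At φ = 54.81889°, λ = -8.85123°: sin φ = 0.817335, cos φ = 0.576163, sin λ = -0.153869, cos λ = 0.988091.
ΔE = −sin λ·ΔX + cos λ·ΔY = −(-0.153869)·(224.3) + (0.988091)·(629.4) = 656.42 m.
ΔN = −sin φ cos λ·ΔX − sin φ sin λ·ΔY + cos φ·ΔZ = −(0.817335)(0.988091)(224.3) − (0.817335)(-0.153869)(629.4) + (0.576163)(-240.4) = -240.50 m.
Horizontal magnitude = √(ΔE² + ΔN²) = √(656.42² + (-240.50)²) = 699.09 m.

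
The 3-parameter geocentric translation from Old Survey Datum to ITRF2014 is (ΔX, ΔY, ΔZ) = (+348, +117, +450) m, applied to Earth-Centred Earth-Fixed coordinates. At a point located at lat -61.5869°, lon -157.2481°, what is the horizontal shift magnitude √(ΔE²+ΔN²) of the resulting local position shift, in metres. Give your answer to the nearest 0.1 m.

111.2 m

At φ = -61.5869°, λ = -157.2481°: sin φ = -0.879540, cos φ = 0.475825, sin λ = -0.386742, cos λ = -0.922188.
ΔE = −sin λ·ΔX + cos λ·ΔY = −(-0.386742)·(348) + (-0.922188)·(117) = 26.69 m.
ΔN = −sin φ cos λ·ΔX − sin φ sin λ·ΔY + cos φ·ΔZ = −(-0.879540)(-0.922188)(348) − (-0.879540)(-0.386742)(117) + (0.475825)(450) = -107.94 m.
Horizontal magnitude = √(ΔE² + ΔN²) = √(26.69² + (-107.94)²) = 111.19 m.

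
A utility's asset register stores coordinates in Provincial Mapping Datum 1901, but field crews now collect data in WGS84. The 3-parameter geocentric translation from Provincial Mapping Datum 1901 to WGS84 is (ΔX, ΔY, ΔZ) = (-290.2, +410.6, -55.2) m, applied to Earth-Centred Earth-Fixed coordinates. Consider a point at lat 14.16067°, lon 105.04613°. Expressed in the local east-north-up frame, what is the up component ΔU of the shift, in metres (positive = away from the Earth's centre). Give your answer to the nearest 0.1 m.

ΔU = 444.0 m

The local up (radial) axis is (cos φ cos λ, cos φ sin λ, sin φ), giving ΔU = 73.046 + 384.474 − 13.504 = 444.02 m.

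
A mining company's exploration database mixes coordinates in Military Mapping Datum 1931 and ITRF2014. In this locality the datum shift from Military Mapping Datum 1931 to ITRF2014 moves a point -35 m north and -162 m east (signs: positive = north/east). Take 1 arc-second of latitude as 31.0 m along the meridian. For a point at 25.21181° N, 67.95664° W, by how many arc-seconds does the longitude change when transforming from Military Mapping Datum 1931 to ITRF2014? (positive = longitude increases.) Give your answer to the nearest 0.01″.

Δλ = -5.78″

At latitude 25.21181°, cos φ = 0.904739.
1″ of longitude at this latitude = 31.00 × cos φ = 28.0469 m, so Δλ = -162.0 / 28.0469 = -5.776″.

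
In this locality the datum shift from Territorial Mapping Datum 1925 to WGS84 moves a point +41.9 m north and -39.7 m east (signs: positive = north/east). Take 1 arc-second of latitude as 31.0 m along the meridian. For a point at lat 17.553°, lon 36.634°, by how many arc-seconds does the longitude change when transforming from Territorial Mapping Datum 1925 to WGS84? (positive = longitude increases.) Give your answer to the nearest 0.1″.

Δλ = -1.3″

At latitude 17.553°, cos φ = 0.953438.
1″ of longitude at this latitude = 31.00 × cos φ = 29.5566 m, so Δλ = -39.7 / 29.5566 = -1.343″.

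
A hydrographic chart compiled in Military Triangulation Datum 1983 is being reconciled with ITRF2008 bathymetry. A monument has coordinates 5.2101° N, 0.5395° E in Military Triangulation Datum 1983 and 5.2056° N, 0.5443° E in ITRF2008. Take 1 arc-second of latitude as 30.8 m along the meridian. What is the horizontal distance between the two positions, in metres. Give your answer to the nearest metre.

728 m

Δφ = 5.2056° − 5.2101° = -0.0045°; Δλ = 0.5443° − 0.5395° = +0.0048°.
1° of latitude = 3600 × 30.80 = 110880 m.
ΔN = Δφ × 110880 = -499.0 m; ΔE = Δλ × 110880 × cos(5.2101°) = +0.0048 × 110880 × 0.995868 = 530.0 m.
Distance = √(ΔE² + ΔN²) = √(530.0² + (-499.0)²) = 727.9 m.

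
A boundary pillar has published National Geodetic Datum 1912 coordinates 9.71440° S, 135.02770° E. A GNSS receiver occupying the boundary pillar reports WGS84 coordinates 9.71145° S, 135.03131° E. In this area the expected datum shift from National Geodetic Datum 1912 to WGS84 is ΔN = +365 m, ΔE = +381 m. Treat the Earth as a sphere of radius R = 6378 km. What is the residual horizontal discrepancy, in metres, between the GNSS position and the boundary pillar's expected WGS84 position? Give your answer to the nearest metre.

40 m

Observed coordinate differences: Δφ = +0.00295°, Δλ = +0.00361°.
Converting to metres (1° lat = 111317 m, cos φ = 0.985661): observed ΔN = 328.4 m, observed ΔE = 396.1 m.
Subtracting the expected shift leaves a residual of 328.4 − (365) = -36.6 m north and 396.1 − (381) = 15.1 m east.
Residual distance = √((-36.6)² + 15.1²) = 39.6 m.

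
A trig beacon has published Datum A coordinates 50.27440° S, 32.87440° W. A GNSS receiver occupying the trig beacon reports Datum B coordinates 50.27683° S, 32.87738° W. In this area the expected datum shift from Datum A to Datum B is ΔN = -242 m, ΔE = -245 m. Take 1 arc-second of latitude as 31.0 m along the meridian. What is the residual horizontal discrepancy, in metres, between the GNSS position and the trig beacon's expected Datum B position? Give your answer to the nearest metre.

44 m

Observed coordinate differences: Δφ = -0.00243°, Δλ = -0.00298°.
Converting to metres (1° lat = 111600 m, cos φ = 0.639112): observed ΔN = -271.2 m, observed ΔE = -212.5 m.
Subtracting the expected shift leaves a residual of -271.2 − (-242) = -29.2 m north and -212.5 − (-245) = 32.5 m east.
Residual distance = √((-29.2)² + 32.5²) = 43.6 m.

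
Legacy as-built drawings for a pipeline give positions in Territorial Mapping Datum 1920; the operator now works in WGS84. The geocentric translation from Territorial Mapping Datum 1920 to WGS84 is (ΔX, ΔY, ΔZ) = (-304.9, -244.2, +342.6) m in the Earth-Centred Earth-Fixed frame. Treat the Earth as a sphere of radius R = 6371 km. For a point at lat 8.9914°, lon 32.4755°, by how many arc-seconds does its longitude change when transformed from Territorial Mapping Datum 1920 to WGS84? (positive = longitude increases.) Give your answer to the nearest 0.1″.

Δλ = -1.4″

sin φ = 0.156286, cos φ = 0.987712, sin λ = 0.536939, cos λ = 0.843621.
East component: ΔE = −sin λ·ΔX + cos λ·ΔY = −(0.536939)(-304.9) + (0.843621)(-244.2) = -42.30 m.
1° of latitude spans πR/180 = 111195 m; at latitude φ, 1° of longitude spans that × cos φ = 109828.5 m, so Δλ = -42.30 / 109828.5 × 3600 = -1.387″.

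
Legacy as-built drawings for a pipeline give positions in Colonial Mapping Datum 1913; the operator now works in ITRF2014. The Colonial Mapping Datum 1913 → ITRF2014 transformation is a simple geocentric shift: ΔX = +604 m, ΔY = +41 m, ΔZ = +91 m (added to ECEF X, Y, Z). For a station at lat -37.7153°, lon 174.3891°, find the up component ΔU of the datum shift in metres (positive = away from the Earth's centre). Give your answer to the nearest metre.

ΔU = -528 m

The local up (radial) axis is (cos φ cos λ, cos φ sin λ, sin φ), giving ΔU = -475.511 + 3.171 − 55.668 = -528.01 m.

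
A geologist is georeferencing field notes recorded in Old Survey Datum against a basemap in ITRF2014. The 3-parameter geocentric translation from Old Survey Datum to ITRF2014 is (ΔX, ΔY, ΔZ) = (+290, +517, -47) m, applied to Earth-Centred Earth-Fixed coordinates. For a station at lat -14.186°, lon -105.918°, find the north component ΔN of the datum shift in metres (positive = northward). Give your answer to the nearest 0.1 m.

The local north axis is (−sin φ cos λ, −sin φ sin λ, cos φ), giving ΔN = -19.492 − 121.843 − 45.567 = -186.90 m.

ΔN = -186.9 m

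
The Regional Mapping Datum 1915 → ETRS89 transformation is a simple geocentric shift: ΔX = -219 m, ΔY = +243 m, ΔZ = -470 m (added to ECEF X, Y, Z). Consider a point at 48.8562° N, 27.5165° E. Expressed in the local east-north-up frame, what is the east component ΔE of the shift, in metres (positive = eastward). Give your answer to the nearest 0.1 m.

The local east axis at (φ, λ) is (−sin λ, cos λ, 0), so ΔE = −sin(27.5165°)·(-219) + cos(27.5165°)·243 = 316.69 m.

ΔE = 316.7 m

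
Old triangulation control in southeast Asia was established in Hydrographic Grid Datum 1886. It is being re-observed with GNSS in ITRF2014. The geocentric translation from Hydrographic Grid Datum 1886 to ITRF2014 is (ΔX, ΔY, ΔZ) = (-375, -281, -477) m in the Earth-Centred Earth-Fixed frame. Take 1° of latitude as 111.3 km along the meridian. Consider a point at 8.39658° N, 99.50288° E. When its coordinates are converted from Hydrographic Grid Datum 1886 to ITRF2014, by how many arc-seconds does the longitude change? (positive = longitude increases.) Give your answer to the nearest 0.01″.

Δλ = 13.61″

sin φ = 0.146024, cos φ = 0.989281, sin λ = 0.986277, cos λ = -0.165097.
East component: ΔE = −sin λ·ΔX + cos λ·ΔY = −(0.986277)(-375) + (-0.165097)(-281) = 416.25 m.
1° of latitude spans 111300 m; at latitude φ, 1° of longitude spans that × cos φ = 110107.0 m, so Δλ = 416.25 / 110107.0 × 3600 = 13.609″.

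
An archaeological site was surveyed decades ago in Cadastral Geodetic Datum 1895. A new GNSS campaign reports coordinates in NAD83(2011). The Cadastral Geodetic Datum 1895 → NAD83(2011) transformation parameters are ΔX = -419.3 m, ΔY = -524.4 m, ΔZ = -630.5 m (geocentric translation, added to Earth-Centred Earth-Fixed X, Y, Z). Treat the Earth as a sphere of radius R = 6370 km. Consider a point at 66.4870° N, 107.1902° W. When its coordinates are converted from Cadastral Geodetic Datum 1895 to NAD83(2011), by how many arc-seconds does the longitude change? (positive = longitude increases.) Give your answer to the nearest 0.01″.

sin φ = 0.916970, cos φ = 0.398957, sin λ = -0.955329, cos λ = -0.295545.
East component: ΔE = −sin λ·ΔX + cos λ·ΔY = −(-0.955329)(-419.3) + (-0.295545)(-524.4) = -245.59 m.
1° of latitude spans πR/180 = 111177 m; at latitude φ, 1° of longitude spans that × cos φ = 44355.0 m, so Δλ = -245.59 / 44355.0 × 3600 = -19.933″.

Δλ = -19.93″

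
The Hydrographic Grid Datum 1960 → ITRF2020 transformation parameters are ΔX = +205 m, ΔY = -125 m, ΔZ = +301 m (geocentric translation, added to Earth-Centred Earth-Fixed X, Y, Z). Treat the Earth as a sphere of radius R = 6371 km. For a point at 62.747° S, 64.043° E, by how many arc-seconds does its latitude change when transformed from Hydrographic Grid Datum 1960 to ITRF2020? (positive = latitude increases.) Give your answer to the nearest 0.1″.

Δφ = 3.8″

sin φ = -0.888993, cos φ = 0.457920, sin λ = 0.899123, cos λ = 0.437696.
North component: ΔN = −sin φ cos λ·ΔX − sin φ sin λ·ΔY + cos φ·ΔZ = −(-0.888993)(0.437696)(205) − (-0.888993)(0.899123)(-125) + (0.457920)(301) = 117.69 m.
1° of latitude spans πR/180 = 111195 m, so Δφ = 117.69 / 111195 × 3600 = 3.810″.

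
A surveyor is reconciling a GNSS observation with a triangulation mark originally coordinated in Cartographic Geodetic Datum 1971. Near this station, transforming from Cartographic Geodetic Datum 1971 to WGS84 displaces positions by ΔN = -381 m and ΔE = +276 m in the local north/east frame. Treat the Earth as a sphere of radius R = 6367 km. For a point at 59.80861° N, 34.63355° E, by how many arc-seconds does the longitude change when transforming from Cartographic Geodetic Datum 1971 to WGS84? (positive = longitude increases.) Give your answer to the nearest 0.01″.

At latitude 59.80861°, cos φ = 0.502890.
One radian of longitude at latitude φ spans R cos φ, so Δλ = ΔE / (R cos φ) = 276.0 / (6367000 × 0.502890) = 8.6199e-05 rad = 17.780″.

Δλ = 17.78″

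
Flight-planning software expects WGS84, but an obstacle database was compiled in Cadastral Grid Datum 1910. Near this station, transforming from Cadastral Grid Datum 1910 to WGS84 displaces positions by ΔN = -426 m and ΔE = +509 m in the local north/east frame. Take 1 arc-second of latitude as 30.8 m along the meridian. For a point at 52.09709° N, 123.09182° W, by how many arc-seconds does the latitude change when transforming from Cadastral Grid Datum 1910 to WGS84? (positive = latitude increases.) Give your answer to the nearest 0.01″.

Δφ = -13.83″

1″ of latitude = 30.80 m, so Δφ = -426.0 / 30.80 = -13.831″.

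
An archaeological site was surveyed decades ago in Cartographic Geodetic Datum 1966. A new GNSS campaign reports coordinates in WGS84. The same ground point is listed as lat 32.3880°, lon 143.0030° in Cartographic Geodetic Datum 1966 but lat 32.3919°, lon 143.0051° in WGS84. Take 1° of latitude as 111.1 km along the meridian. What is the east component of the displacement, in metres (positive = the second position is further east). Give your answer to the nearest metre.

Δφ = 32.3919° − 32.3880° = +0.0039°; Δλ = 143.0051° − 143.0030° = +0.0021°.
ΔN = Δφ × 111100 = 433.3 m; ΔE = Δλ × 111100 × cos(32.3880°) = +0.0021 × 111100 × 0.844440 = 197.0 m.

ΔE = 197 m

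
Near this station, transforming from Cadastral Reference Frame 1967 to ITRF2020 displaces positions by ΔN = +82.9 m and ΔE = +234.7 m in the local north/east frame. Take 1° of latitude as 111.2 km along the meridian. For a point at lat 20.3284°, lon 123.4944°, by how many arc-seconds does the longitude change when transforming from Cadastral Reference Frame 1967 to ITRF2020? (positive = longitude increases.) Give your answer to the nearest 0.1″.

Δλ = 8.1″

At latitude 20.3284°, cos φ = 0.937717.
1° of longitude at this latitude = 111.2 × cos φ = 104.27 km, so Δλ = 234.7 / 104274.1 = 0.0022508° = 8.103″.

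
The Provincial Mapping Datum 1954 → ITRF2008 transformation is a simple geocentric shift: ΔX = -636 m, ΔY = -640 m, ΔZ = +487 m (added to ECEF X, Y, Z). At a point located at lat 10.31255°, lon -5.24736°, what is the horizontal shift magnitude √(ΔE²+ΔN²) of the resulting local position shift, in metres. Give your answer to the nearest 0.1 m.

At φ = 10.31255°, λ = -5.24736°: sin φ = 0.179018, cos φ = 0.983846, sin λ = -0.091456, cos λ = 0.995809.
ΔE = −sin λ·ΔX + cos λ·ΔY = −(-0.091456)·(-636) + (0.995809)·(-640) = -695.48 m.
ΔN = −sin φ cos λ·ΔX − sin φ sin λ·ΔY + cos φ·ΔZ = −(0.179018)(0.995809)(-636) − (0.179018)(-0.091456)(-640) + (0.983846)(487) = 582.03 m.
Horizontal magnitude = √(ΔE² + ΔN²) = √((-695.48)² + 582.03²) = 906.90 m.

906.9 m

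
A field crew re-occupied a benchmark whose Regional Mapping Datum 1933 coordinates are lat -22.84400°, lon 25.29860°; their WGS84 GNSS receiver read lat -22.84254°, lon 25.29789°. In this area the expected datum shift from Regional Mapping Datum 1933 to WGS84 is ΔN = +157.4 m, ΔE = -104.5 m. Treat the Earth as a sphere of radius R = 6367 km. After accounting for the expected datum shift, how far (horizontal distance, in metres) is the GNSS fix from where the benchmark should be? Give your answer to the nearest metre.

32 m

Observed coordinate differences: Δφ = +0.00146°, Δλ = -0.00071°.
Converting to metres (1° lat = 111125 m, cos φ = 0.921565): observed ΔN = 162.2 m, observed ΔE = -72.7 m.
Subtracting the expected shift leaves a residual of 162.2 − (157.4) = 4.8 m north and -72.7 − (-104.5) = 31.8 m east.
Residual distance = √(4.8² + 31.8²) = 32.2 m.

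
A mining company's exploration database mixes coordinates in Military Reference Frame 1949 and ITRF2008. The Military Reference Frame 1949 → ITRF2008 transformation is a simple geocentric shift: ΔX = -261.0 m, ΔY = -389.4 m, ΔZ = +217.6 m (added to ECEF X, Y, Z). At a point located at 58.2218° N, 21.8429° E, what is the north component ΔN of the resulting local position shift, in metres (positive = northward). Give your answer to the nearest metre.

The local north axis is (−sin φ cos λ, −sin φ sin λ, cos φ), giving ΔN = 205.945 + 123.163 + 114.595 = 443.70 m.

ΔN = 444 m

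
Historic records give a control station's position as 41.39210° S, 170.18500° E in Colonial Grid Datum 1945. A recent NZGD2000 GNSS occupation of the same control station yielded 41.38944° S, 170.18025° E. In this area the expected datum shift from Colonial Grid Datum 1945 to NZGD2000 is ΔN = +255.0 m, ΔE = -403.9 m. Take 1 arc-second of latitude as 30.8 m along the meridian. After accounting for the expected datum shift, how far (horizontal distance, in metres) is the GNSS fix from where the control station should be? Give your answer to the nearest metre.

Observed coordinate differences: Δφ = +0.00266°, Δλ = -0.00475°.
Converting to metres (1° lat = 110880 m, cos φ = 0.750202): observed ΔN = 294.9 m, observed ΔE = -395.1 m.
Subtracting the expected shift leaves a residual of 294.9 − (255.0) = 39.9 m north and -395.1 − (-403.9) = 8.8 m east.
Residual distance = √(39.9² + 8.8²) = 40.9 m.

41 m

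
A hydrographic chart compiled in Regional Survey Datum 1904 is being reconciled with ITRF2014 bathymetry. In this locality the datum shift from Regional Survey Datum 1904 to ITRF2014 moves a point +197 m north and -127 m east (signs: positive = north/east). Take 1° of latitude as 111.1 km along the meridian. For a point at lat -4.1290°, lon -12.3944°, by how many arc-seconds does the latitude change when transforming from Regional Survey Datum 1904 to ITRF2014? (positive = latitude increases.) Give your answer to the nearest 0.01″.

1° of latitude = 111.1 km, so Δφ = 197.0 / 111100 = 0.0017732° = 6.383″.

Δφ = 6.38″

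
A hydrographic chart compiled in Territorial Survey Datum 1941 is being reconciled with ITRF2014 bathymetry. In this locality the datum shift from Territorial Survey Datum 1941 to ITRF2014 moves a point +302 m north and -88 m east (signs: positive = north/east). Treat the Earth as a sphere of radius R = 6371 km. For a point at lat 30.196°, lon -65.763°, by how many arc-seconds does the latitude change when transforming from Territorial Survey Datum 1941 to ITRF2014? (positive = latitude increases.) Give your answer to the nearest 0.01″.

Δφ = 9.78″

On a sphere of radius R, 1 rad of latitude = R, so Δφ = ΔN / R = 302.0 / 6371000 = 4.7402e-05 rad = 9.777″.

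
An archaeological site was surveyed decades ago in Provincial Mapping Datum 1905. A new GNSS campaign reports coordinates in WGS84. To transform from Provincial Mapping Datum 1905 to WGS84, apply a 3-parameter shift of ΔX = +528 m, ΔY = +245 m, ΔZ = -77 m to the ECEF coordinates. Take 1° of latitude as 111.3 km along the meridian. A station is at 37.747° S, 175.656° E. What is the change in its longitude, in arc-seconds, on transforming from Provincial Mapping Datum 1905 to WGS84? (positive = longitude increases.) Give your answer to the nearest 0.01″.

sin φ = -0.612176, cos φ = 0.790722, sin λ = 0.075744, cos λ = -0.997127.
East component: ΔE = −sin λ·ΔX + cos λ·ΔY = −(0.075744)(528) + (-0.997127)(245) = -284.29 m.
1° of latitude spans 111300 m; at latitude φ, 1° of longitude spans that × cos φ = 88007.3 m, so Δλ = -284.29 / 88007.3 × 3600 = -11.629″.

Δλ = -11.63″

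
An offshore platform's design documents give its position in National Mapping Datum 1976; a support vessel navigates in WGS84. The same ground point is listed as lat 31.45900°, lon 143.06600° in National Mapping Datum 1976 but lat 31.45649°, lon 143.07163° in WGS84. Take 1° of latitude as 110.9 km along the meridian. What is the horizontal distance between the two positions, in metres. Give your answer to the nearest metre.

Δφ = 31.45649° − 31.45900° = -0.00251°; Δλ = 143.07163° − 143.06600° = +0.00563°.
ΔN = Δφ × 110900 = -278.4 m; ΔE = Δλ × 110900 × cos(31.45900°) = +0.00563 × 110900 × 0.853014 = 532.6 m.
Distance = √(ΔE² + ΔN²) = √(532.6² + (-278.4)²) = 600.9 m.

601 m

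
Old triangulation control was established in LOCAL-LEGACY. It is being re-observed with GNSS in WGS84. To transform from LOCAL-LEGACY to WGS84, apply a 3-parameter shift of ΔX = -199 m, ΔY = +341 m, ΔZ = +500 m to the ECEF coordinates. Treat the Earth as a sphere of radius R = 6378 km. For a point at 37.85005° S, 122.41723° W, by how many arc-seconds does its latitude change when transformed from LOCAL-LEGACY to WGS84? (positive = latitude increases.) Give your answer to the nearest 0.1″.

sin φ = -0.613597, cos φ = 0.789619, sin λ = -0.844167, cos λ = -0.536081.
North component: ΔN = −sin φ cos λ·ΔX − sin φ sin λ·ΔY + cos φ·ΔZ = −(-0.613597)(-0.536081)(-199) − (-0.613597)(-0.844167)(341) + (0.789619)(500) = 283.64 m.
1° of latitude spans πR/180 = 111317 m, so Δφ = 283.64 / 111317 × 3600 = 9.173″.

Δφ = 9.2″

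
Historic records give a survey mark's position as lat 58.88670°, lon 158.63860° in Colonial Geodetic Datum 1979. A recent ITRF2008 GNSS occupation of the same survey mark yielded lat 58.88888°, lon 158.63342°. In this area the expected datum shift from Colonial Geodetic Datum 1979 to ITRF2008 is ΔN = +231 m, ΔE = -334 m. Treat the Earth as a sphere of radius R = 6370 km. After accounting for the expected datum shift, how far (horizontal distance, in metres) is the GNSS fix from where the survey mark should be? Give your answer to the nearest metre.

Observed coordinate differences: Δφ = +0.00218°, Δλ = -0.00518°.
Converting to metres (1° lat = 111177 m, cos φ = 0.516732): observed ΔN = 242.4 m, observed ΔE = -297.6 m.
Subtracting the expected shift leaves a residual of 242.4 − (231) = 11.4 m north and -297.6 − (-334) = 36.4 m east.
Residual distance = √(11.4² + 36.4²) = 38.1 m.

38 m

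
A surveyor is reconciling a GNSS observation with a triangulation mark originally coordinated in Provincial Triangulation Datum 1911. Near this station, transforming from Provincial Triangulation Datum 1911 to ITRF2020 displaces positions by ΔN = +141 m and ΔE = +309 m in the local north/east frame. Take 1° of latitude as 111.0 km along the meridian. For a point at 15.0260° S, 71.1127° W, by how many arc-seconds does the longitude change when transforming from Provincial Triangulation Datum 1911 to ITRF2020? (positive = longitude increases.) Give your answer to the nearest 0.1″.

At latitude -15.0260°, cos φ = 0.965808.
1° of longitude at this latitude = 111.0 × cos φ = 107.20 km, so Δλ = 309.0 / 107204.7 = 0.0028823° = 10.376″.

Δλ = 10.4″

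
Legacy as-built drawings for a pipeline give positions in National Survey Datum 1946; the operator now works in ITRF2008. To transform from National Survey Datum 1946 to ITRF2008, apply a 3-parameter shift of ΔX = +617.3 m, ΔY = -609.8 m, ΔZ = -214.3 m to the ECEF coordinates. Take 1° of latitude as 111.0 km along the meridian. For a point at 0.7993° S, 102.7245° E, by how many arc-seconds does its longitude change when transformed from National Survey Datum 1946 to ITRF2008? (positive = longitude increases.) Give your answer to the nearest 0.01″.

Δλ = -15.17″

sin φ = -0.013950, cos φ = 0.999903, sin λ = 0.975440, cos λ = -0.220263.
East component: ΔE = −sin λ·ΔX + cos λ·ΔY = −(0.975440)(617.3) + (-0.220263)(-609.8) = -467.82 m.
1° of latitude spans 111000 m; at latitude φ, 1° of longitude spans that × cos φ = 110989.2 m, so Δλ = -467.82 / 110989.2 × 3600 = -15.174″.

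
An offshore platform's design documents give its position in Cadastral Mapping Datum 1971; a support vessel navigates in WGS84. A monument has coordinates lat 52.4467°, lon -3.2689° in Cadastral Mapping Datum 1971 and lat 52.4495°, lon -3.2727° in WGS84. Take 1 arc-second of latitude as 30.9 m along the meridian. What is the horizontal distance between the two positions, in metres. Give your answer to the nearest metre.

404 m

Δφ = 52.4495° − 52.4467° = +0.0028°; Δλ = -3.2727° − -3.2689° = -0.0038°.
1° of latitude = 3600 × 30.90 = 111240 m.
ΔN = Δφ × 111240 = 311.5 m; ΔE = Δλ × 111240 × cos(52.4467°) = -0.0038 × 111240 × 0.609499 = -257.6 m.
Distance = √(ΔE² + ΔN²) = √((-257.6)² + 311.5²) = 404.2 m.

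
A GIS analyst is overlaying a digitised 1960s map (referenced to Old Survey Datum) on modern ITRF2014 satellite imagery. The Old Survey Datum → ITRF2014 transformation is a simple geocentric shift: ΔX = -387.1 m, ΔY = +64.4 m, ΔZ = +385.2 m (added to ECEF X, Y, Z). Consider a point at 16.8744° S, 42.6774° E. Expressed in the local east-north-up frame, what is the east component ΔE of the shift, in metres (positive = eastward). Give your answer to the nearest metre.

ΔE = 310 m

The local east axis at (φ, λ) is (−sin λ, cos λ, 0), so ΔE = −sin(42.6774°)·(-387.1) + cos(42.6774°)·64.4 = 309.75 m.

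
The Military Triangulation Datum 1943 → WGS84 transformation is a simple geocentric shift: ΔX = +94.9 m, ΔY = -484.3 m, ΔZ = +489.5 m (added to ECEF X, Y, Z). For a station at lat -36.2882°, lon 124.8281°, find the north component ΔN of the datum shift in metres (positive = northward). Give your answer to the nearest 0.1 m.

ΔN = 127.2 m

At φ = -36.2882°, λ = 124.8281°: sin φ = -0.591847, cos φ = 0.806050, sin λ = 0.820869, cos λ = -0.571116.
ΔN = −sin φ cos λ·ΔX − sin φ sin λ·ΔY + cos φ·ΔZ = −(-0.591847)(-0.571116)(94.9) − (-0.591847)(0.820869)(-484.3) + (0.806050)(489.5) = 127.20 m.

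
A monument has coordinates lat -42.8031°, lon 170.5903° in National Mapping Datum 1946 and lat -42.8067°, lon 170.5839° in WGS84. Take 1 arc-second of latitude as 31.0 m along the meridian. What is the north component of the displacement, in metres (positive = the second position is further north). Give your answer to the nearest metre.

ΔN = -402 m

Δφ = -42.8067° − -42.8031° = -0.0036°; Δλ = 170.5839° − 170.5903° = -0.0064°.
1° of latitude = 3600 × 31.00 = 111600 m.
ΔN = Δφ × 111600 = -401.8 m; ΔE = Δλ × 111600 × cos(-42.8031°) = -0.0064 × 111600 × 0.733693 = -524.0 m.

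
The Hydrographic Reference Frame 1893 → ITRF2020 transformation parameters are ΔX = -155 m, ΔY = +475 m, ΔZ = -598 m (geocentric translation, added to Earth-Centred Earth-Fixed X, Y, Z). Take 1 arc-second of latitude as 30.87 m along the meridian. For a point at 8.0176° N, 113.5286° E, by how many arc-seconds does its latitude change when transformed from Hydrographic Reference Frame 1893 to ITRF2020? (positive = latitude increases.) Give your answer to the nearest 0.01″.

Δφ = -21.43″

sin φ = 0.139477, cos φ = 0.990225, sin λ = 0.916861, cos λ = -0.399207.
North component: ΔN = −sin φ cos λ·ΔX − sin φ sin λ·ΔY + cos φ·ΔZ = −(0.139477)(-0.399207)(-155) − (0.139477)(0.916861)(475) + (0.990225)(-598) = -661.53 m.
1° of latitude spans 3600 × 30.87 = 111132 m, so Δφ = -661.53 / 111132 × 3600 = -21.430″.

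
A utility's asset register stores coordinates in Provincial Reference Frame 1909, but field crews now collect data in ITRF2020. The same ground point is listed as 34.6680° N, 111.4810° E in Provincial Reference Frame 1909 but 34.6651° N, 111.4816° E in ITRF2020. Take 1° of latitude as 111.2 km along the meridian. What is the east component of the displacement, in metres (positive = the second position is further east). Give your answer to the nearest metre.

Δφ = 34.6651° − 34.6680° = -0.0029°; Δλ = 111.4816° − 111.4810° = +0.0006°.
ΔN = Δφ × 111200 = -322.5 m; ΔE = Δλ × 111200 × cos(34.6680°) = +0.0006 × 111200 × 0.822462 = 54.9 m.

ΔE = 55 m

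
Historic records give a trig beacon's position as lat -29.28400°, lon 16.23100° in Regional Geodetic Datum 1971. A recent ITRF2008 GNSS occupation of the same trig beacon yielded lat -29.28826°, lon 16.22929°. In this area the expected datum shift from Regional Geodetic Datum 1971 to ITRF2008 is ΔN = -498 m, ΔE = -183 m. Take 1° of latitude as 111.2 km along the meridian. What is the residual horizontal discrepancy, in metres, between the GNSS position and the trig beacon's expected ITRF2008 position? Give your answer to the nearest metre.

30 m

Observed coordinate differences: Δφ = -0.00426°, Δλ = -0.00171°.
Converting to metres (1° lat = 111200 m, cos φ = 0.872206): observed ΔN = -473.7 m, observed ΔE = -165.9 m.
Subtracting the expected shift leaves a residual of -473.7 − (-498) = 24.3 m north and -165.9 − (-183) = 17.1 m east.
Residual distance = √(24.3² + 17.1²) = 29.7 m.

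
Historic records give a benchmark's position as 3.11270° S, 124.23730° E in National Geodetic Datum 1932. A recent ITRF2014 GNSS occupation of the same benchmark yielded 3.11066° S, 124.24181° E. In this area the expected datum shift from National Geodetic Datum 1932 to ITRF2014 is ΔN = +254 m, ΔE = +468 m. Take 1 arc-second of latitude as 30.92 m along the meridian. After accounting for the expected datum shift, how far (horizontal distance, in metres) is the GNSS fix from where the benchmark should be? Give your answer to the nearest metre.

Observed coordinate differences: Δφ = +0.00204°, Δλ = +0.00451°.
Converting to metres (1° lat = 111312 m, cos φ = 0.998525): observed ΔN = 227.1 m, observed ΔE = 501.3 m.
Subtracting the expected shift leaves a residual of 227.1 − (254) = -26.9 m north and 501.3 − (468) = 33.3 m east.
Residual distance = √((-26.9)² + 33.3²) = 42.8 m.

43 m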